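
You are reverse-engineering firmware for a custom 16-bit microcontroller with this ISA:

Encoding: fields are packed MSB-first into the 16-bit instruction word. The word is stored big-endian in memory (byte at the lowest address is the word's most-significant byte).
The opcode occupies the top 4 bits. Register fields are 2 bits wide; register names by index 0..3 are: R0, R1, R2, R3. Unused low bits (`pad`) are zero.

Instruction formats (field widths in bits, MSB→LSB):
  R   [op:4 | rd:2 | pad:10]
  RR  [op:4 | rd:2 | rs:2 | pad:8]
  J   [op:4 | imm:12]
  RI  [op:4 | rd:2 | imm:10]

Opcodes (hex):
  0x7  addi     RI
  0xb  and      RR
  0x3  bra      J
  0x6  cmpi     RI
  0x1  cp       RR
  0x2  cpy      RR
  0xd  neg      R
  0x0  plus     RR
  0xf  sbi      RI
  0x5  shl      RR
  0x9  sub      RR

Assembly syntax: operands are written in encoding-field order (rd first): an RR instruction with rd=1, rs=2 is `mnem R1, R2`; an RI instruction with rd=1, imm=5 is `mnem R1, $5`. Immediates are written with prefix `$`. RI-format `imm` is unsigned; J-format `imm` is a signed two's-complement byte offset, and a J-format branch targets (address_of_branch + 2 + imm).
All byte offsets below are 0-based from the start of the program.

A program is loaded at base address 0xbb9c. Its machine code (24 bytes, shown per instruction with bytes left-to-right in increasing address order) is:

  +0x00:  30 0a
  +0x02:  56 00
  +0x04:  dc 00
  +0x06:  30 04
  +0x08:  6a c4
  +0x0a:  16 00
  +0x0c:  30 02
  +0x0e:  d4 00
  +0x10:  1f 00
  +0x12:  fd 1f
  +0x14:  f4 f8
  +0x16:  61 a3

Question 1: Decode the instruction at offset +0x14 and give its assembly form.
sbi R1, $248

@+14  big-endian(f4 f8) = 0xf4f8
  top 4b → 0xf → sbi [RI]
  rd@[11:10]=0x1 ⇒ R1
  imm@[9:0]=0xf8 ⇒ $248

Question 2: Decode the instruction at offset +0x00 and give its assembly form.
bra $10

off 0x00: read 30 0a as big → 0x300a
  top 4b → 0x3 → bra [J]
  imm@[11:0]=0xa ⇒ $10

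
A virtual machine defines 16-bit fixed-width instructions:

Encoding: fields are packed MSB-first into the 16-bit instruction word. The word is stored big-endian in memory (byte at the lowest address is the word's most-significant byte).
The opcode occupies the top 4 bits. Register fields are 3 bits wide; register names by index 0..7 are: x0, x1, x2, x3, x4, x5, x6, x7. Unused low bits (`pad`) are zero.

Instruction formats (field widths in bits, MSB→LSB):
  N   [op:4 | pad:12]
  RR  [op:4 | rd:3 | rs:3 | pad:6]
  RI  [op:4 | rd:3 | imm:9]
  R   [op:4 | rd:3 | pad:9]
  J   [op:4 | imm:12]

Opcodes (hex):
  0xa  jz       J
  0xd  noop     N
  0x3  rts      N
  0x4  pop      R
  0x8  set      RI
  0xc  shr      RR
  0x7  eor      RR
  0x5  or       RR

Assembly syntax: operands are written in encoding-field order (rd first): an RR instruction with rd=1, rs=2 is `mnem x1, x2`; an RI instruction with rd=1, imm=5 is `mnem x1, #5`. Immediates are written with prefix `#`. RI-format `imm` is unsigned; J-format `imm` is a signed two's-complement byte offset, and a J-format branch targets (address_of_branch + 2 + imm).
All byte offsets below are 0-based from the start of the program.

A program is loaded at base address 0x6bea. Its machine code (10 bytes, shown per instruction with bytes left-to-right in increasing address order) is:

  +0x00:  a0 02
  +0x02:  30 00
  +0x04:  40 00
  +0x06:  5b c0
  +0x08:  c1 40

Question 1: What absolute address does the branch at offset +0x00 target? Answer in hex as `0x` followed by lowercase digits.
+0x00: a0 02 ⇒ word 0xa002 (big)
  opcode bits[15:12]=0xa: jz/J
  imm@[11:0]=0x2 ⇒ #2
  target = base 0x6bea + off 0x00 + 2 + imm 2 = 0x6bee

0x6bee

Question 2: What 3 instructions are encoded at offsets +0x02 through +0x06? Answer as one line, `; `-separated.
rts; pop x0; or x5, x7

[02] 30 00 → 0x3000
  top 4b → 0x3 → rts [N]
[04] 40 00 → 0x4000
  top 4b → 0x4 → pop [R]
  rd@[11:9]=0x0 ⇒ x0
[06] 5b c0 → 0x5bc0
  top 4b → 0x5 → or [RR]
  rd@[11:9]=0x5 ⇒ x5
  rs@[8:6]=0x7 ⇒ x7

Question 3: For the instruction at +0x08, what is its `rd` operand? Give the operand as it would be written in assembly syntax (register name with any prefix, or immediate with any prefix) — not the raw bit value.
x0

[08] c1 40 → 0xc140
  op=0xc140>>12=0xc ⇒ shr (RR)
  rd@[11:9]=0x0 ⇒ x0
  rs@[8:6]=0x5 ⇒ x5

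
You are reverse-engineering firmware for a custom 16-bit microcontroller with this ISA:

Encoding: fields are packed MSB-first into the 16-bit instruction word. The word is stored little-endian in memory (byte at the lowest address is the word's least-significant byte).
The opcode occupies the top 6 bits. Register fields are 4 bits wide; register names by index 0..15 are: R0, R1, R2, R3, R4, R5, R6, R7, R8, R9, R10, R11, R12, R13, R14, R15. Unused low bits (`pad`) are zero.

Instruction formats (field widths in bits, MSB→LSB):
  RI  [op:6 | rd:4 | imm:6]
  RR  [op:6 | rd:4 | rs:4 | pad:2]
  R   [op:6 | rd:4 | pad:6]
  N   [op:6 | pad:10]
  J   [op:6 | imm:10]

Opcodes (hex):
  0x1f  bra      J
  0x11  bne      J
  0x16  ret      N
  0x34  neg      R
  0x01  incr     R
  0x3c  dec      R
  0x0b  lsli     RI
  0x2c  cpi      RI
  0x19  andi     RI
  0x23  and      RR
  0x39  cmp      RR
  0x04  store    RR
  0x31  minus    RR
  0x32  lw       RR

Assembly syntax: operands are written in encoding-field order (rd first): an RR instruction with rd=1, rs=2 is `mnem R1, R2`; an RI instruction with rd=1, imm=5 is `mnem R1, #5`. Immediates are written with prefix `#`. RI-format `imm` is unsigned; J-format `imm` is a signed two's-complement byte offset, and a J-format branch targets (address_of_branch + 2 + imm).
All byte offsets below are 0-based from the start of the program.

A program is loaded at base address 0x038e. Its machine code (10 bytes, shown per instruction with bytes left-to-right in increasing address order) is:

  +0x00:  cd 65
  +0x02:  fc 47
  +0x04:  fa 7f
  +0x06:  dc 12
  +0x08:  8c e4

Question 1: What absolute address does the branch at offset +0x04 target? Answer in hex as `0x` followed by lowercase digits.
+0x04: fa 7f ⇒ word 0x7ffa (little)
  top 6b → 0x1f → bra [J]
  [9:0] imm=1018 (s10→-6) = #-6
  target = base 0x038e + off 0x04 + 2 + imm -6 = 0x038e

0x038e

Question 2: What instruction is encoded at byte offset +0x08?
off 0x08: read 8c e4 as little → 0xe48c
  top 6b → 0x39 → cmp [RR]
  [9:6] rd=2 = R2
  [5:2] rs=3 = R3

cmp R2, R3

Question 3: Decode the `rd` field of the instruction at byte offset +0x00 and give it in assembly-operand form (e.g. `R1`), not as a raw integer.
R7

[00] cd 65 → 0x65cd
  top 6b → 0x19 → andi [RI]
  rd: (w>>6)&0xf=0x7 → R7
  imm: (w>>0)&0x3f=0xd → #13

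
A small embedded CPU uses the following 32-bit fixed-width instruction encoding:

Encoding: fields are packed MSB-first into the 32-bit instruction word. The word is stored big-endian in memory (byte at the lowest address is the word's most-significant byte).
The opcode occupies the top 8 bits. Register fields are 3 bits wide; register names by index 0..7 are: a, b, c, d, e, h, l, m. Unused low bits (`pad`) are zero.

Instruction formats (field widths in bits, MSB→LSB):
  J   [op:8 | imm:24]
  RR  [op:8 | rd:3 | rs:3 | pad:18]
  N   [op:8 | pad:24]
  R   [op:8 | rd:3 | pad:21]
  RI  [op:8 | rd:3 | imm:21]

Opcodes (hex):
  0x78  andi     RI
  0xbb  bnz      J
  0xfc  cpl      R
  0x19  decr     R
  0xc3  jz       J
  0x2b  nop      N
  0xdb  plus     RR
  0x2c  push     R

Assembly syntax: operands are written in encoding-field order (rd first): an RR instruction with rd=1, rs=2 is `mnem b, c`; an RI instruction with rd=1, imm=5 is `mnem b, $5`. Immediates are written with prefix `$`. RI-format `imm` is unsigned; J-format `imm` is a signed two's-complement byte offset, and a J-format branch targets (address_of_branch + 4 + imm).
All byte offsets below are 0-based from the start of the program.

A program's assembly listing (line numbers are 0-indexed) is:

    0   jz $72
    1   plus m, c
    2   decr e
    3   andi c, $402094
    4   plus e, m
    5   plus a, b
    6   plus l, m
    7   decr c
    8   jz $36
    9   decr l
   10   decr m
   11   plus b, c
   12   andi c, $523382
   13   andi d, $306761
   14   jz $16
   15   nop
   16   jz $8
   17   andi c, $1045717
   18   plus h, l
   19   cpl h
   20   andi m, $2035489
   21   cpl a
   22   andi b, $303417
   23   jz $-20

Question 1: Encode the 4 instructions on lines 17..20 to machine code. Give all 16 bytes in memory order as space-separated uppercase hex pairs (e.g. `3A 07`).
L17: andi op=0x78:8|rd=2:3|imm=1045717:21 ⇒ 0x784ff4d5 ⇒ big 78 4f f4 d5
L18: plus op=0xdb:8|rd=5:3|rs=6:3|pad=0:18 ⇒ 0xdbb80000 ⇒ big db b8 00 00
L19: cpl op=0xfc:8|rd=5:3|pad=0:21 ⇒ 0xfca00000 ⇒ big fc a0 00 00
L20: andi op=0x78:8|rd=7:3|imm=2035489:21 ⇒ 0x78ff0f21 ⇒ big 78 ff 0f 21

78 4F F4 D5 DB B8 00 00 FC A0 00 00 78 FF 0F 21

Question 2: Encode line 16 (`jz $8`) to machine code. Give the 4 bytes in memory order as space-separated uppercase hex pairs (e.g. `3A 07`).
C3 00 00 08

L16: jz op=0xc3:8|imm=8:24 ⇒ 0xc3000008 ⇒ big c3 00 00 08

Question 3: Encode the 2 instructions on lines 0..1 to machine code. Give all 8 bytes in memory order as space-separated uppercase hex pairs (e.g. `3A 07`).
C3 00 00 48 DB E8 00 00

line 0 (jz): pack op=0xc3:8|imm=72:24 = 0xc3000048; big→ c3 00 00 48
line 1 (plus): pack op=0xdb:8|rd=7:3|rs=2:3|pad=0:18 = 0xdbe80000; big→ db e8 00 00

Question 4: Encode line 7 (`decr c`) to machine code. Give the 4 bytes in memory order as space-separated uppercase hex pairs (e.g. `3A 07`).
19 40 00 00

7. decr fields op=0x19:8|rd=2:3|pad=0:21 → word 19400000h → 19 40 00 00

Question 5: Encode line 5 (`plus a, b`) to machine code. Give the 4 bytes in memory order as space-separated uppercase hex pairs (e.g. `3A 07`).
DB 04 00 00

line 5 (plus): pack op=0xdb:8|rd=0:3|rs=1:3|pad=0:18 = 0xdb040000; big→ db 04 00 00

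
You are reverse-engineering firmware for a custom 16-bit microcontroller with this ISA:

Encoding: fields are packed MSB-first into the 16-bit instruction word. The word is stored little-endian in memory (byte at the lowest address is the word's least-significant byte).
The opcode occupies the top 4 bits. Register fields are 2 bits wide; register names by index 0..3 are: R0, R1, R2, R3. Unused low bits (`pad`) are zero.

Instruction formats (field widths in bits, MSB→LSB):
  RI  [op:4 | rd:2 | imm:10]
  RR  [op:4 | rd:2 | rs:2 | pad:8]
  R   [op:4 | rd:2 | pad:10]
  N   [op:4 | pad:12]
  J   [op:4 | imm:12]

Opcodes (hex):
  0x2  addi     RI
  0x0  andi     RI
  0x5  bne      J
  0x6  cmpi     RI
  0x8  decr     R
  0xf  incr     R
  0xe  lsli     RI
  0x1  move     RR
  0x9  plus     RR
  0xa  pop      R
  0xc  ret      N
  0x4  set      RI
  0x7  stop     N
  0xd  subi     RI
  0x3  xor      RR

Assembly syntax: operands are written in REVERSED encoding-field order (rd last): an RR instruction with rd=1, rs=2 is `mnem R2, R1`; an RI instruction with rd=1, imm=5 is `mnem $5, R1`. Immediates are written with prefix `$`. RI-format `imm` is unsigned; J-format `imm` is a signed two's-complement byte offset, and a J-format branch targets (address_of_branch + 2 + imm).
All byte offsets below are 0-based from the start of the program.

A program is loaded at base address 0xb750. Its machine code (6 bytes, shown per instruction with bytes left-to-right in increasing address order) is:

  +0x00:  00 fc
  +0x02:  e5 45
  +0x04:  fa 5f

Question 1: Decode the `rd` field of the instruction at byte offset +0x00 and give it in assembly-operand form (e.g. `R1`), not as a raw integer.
R3

@+00  little-endian(00 fc) = 0xfc00
  op=0xfc00>>12=0xf ⇒ incr (R)
  [11:10] rd=3 = R3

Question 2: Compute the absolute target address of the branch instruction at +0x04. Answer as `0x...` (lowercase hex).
0xb750

[04] fa 5f → 0x5ffa
  opcode bits[15:12]=0x5: bne/J
  [11:0] imm=4090 (s12→-6) = $-6
  target = base 0xb750 + off 0x04 + 2 + imm -6 = 0xb750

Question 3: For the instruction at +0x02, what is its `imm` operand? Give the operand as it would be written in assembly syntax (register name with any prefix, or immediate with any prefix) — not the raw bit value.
+0x02: e5 45 ⇒ word 0x45e5 (little)
  opcode bits[15:12]=0x4: set/RI
  rd@[11:10]=0x1 ⇒ R1
  imm@[9:0]=0x1e5 ⇒ $485

$485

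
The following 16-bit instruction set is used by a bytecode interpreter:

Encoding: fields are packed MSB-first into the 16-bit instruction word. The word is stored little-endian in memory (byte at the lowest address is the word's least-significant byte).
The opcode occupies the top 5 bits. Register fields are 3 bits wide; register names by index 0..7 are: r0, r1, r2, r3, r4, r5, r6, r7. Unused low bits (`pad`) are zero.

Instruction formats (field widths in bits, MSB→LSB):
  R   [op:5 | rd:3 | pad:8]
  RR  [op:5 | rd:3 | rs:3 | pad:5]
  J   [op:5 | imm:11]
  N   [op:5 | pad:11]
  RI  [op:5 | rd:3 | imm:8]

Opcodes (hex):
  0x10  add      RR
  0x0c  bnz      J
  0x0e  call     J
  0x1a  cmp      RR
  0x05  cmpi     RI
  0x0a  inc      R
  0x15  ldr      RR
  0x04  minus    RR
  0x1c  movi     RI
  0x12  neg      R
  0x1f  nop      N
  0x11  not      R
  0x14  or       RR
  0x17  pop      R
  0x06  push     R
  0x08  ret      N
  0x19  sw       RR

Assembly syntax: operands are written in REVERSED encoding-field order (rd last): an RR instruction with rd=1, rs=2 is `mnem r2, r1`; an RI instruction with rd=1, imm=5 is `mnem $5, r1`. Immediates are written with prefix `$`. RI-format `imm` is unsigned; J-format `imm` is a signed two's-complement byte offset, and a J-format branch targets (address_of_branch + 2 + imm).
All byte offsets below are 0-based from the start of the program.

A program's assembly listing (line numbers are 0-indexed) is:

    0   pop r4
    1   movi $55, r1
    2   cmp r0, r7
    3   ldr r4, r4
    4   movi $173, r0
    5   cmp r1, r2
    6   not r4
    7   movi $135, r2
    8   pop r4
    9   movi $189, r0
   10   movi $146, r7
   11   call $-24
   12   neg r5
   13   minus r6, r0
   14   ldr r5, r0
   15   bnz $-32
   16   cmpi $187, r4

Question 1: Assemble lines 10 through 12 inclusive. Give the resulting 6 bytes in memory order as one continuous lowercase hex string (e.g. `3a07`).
92e7e8770095

line 10 (movi): pack op=0x1c:5|rd=7:3|imm=146:8 = 0xe792; little→ 92 e7
line 11 (call): pack op=0xe:5|imm=-24:11 = 0x77e8; little→ e8 77
line 12 (neg): pack op=0x12:5|rd=5:3|pad=0:8 = 0x9500; little→ 00 95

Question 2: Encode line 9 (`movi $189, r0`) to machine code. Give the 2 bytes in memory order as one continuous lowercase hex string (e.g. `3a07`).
bde0

line 9 (movi): pack op=0x1c:5|rd=0:3|imm=189:8 = 0xe0bd; little→ bd e0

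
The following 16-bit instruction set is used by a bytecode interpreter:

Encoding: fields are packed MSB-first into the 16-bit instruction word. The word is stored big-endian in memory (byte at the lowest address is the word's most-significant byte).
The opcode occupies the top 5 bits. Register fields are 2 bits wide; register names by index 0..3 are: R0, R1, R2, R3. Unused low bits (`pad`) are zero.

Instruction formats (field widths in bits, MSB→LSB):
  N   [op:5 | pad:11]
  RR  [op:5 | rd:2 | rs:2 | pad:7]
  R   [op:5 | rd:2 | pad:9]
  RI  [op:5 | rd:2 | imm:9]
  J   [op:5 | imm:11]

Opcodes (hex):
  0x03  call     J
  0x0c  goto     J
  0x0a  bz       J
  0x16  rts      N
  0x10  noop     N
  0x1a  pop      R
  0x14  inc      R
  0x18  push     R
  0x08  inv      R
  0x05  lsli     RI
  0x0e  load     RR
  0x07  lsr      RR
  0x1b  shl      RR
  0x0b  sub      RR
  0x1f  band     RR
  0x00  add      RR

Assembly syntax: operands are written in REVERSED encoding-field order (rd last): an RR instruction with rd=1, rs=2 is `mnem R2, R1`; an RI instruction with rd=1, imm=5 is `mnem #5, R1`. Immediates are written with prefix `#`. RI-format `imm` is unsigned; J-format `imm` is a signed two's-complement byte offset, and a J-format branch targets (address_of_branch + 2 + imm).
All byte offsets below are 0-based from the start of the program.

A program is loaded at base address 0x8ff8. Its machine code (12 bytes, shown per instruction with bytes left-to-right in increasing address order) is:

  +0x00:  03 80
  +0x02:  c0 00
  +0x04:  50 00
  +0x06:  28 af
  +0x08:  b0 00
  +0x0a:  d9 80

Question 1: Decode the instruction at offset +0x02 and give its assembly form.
push R0

[02] c0 00 → 0xc000
  op=0xc000>>11=0x18 ⇒ push (R)
  rd: (w>>9)&0x3=0x0 → R0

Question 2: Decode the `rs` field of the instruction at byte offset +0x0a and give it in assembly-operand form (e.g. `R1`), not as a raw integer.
@+0a  big-endian(d9 80) = 0xd980
  op=0xd980>>11=0x1b ⇒ shl (RR)
  rd: (w>>9)&0x3=0x0 → R0
  rs: (w>>7)&0x3=0x3 → R3

R3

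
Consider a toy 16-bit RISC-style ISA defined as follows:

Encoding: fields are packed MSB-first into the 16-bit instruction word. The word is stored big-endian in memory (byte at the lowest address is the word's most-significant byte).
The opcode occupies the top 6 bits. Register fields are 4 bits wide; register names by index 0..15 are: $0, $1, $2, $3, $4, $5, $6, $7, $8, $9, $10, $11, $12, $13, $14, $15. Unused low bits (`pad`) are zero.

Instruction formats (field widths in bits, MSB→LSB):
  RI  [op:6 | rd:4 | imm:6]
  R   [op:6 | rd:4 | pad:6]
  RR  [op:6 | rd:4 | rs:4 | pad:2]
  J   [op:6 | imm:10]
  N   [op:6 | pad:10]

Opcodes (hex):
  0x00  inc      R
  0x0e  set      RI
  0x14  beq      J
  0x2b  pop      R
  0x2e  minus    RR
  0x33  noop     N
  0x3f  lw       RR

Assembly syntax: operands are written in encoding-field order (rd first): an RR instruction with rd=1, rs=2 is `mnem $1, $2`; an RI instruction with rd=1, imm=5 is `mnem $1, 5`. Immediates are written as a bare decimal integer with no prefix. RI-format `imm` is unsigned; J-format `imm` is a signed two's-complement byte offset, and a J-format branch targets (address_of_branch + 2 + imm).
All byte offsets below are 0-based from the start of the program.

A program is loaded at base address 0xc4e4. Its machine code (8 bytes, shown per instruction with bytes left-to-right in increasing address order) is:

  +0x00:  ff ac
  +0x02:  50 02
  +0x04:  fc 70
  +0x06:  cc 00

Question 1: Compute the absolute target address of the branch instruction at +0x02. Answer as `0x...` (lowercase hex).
0xc4ea

[02] 50 02 → 0x5002
  op=0x5002>>10=0x14 ⇒ beq (J)
  imm@[9:0]=0x2 ⇒ 2
  target = base 0xc4e4 + off 0x02 + 2 + imm 2 = 0xc4ea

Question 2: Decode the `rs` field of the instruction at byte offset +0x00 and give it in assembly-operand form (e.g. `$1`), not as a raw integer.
$11

@+00  big-endian(ff ac) = 0xffac
  op=0xffac>>10=0x3f ⇒ lw (RR)
  rd@[9:6]=0xe ⇒ $14
  rs@[5:2]=0xb ⇒ $11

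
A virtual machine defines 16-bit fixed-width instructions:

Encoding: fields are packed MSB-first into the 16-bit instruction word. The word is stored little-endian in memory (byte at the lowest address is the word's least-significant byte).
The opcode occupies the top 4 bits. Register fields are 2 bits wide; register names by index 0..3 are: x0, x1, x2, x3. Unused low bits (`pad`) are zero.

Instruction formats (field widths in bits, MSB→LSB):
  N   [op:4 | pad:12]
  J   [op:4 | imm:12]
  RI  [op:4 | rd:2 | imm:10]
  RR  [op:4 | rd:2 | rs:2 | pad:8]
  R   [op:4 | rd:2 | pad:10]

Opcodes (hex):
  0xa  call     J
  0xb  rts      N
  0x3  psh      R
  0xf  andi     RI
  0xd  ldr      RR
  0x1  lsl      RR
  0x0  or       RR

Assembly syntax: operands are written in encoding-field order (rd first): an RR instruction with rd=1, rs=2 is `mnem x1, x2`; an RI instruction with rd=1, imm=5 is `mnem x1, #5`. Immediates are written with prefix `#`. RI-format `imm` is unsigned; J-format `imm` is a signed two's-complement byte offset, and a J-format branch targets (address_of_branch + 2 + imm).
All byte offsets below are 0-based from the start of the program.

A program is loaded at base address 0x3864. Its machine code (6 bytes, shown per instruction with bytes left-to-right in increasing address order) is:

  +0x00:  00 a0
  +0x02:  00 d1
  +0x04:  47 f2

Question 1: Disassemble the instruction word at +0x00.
call #0

+0x00: 00 a0 ⇒ word 0xa000 (little)
  top 4b → 0xa → call [J]
  [11:0] imm=0 = #0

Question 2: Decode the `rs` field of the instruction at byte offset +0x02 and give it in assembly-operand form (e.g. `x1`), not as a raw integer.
+0x02: 00 d1 ⇒ word 0xd100 (little)
  opcode bits[15:12]=0xd: ldr/RR
  rd: (w>>10)&0x3=0x0 → x0
  rs: (w>>8)&0x3=0x1 → x1

x1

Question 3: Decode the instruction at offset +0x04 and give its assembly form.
andi x0, #583

off 0x04: read 47 f2 as little → 0xf247
  opcode bits[15:12]=0xf: andi/RI
  rd: (w>>10)&0x3=0x0 → x0
  imm: (w>>0)&0x3ff=0x247 → #583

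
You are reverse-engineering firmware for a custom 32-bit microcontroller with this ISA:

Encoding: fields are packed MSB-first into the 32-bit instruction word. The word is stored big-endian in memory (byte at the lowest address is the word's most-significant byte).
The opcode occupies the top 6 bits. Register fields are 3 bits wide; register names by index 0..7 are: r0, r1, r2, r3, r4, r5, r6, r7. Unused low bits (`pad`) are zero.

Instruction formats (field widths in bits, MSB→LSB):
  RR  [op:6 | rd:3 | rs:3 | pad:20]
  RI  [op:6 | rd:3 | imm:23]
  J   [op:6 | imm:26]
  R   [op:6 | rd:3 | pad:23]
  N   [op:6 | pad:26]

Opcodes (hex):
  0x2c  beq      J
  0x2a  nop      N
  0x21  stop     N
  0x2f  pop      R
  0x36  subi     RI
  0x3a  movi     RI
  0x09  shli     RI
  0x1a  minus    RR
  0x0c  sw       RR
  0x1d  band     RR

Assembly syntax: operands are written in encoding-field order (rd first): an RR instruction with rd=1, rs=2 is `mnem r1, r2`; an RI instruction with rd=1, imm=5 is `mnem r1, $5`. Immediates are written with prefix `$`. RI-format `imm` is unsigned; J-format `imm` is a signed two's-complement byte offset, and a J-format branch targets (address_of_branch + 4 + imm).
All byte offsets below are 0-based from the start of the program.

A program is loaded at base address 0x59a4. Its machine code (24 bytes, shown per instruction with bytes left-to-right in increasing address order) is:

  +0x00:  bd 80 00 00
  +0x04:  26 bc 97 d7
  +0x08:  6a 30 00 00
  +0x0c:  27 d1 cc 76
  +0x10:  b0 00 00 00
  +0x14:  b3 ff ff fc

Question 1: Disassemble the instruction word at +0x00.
[00] bd 80 00 00 → 0xbd800000
  top 6b → 0x2f → pop [R]
  rd: (w>>23)&0x7=0x3 → r3

pop r3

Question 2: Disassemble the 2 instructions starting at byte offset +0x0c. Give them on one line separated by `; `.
off 0x0c: read 27 d1 cc 76 as big → 0x27d1cc76
  op=0x27d1cc76>>26=0x9 ⇒ shli (RI)
  rd@[25:23]=0x7 ⇒ r7
  imm@[22:0]=0x51cc76 ⇒ $5360758
off 0x10: read b0 00 00 00 as big → 0xb0000000
  op=0xb0000000>>26=0x2c ⇒ beq (J)
  imm@[25:0]=0x0 ⇒ $0

shli r7, $5360758; beq $0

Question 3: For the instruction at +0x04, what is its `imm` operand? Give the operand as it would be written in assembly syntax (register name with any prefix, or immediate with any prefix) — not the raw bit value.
$3971031

[04] 26 bc 97 d7 → 0x26bc97d7
  opcode bits[31:26]=0x9: shli/RI
  rd@[25:23]=0x5 ⇒ r5
  imm@[22:0]=0x3c97d7 ⇒ $3971031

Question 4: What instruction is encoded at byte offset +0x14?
+0x14: b3 ff ff fc ⇒ word 0xb3fffffc (big)
  opcode bits[31:26]=0x2c: beq/J
  imm: (w>>0)&0x3ffffff=0x3fffffc (s26→-4) → $-4

beq $-4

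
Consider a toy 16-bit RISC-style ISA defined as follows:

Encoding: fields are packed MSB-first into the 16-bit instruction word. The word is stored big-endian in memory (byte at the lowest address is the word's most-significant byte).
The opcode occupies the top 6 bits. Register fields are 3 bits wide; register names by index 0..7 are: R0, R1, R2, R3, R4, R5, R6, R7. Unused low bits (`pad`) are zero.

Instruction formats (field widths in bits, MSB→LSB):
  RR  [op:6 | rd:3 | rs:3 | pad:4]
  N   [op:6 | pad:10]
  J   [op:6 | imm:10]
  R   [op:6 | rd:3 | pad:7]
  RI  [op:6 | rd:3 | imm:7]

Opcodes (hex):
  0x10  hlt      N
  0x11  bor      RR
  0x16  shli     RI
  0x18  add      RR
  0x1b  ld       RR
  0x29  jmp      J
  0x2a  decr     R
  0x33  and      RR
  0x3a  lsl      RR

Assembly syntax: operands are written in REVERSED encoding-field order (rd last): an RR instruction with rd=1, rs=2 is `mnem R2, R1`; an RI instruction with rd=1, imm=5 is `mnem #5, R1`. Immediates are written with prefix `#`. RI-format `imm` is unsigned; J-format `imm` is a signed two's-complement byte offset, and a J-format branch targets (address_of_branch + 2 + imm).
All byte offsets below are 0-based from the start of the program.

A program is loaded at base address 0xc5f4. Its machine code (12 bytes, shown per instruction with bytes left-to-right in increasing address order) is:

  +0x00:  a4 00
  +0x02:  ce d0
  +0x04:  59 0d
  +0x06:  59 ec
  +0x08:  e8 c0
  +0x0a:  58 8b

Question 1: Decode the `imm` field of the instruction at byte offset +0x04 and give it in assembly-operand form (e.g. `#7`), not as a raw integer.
#13

[04] 59 0d → 0x590d
  opcode bits[15:10]=0x16: shli/RI
  rd@[9:7]=0x2 ⇒ R2
  imm@[6:0]=0xd ⇒ #13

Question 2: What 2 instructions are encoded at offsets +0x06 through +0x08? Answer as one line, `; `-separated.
[06] 59 ec → 0x59ec
  opcode bits[15:10]=0x16: shli/RI
  rd: (w>>7)&0x7=0x3 → R3
  imm: (w>>0)&0x7f=0x6c → #108
[08] e8 c0 → 0xe8c0
  opcode bits[15:10]=0x3a: lsl/RR
  rd: (w>>7)&0x7=0x1 → R1
  rs: (w>>4)&0x7=0x4 → R4

shli #108, R3; lsl R4, R1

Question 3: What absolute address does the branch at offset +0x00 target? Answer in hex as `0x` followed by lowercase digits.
0xc5f6

[00] a4 00 → 0xa400
  op=0xa400>>10=0x29 ⇒ jmp (J)
  imm: (w>>0)&0x3ff=0x0 → #0
  target = base 0xc5f4 + off 0x00 + 2 + imm 0 = 0xc5f6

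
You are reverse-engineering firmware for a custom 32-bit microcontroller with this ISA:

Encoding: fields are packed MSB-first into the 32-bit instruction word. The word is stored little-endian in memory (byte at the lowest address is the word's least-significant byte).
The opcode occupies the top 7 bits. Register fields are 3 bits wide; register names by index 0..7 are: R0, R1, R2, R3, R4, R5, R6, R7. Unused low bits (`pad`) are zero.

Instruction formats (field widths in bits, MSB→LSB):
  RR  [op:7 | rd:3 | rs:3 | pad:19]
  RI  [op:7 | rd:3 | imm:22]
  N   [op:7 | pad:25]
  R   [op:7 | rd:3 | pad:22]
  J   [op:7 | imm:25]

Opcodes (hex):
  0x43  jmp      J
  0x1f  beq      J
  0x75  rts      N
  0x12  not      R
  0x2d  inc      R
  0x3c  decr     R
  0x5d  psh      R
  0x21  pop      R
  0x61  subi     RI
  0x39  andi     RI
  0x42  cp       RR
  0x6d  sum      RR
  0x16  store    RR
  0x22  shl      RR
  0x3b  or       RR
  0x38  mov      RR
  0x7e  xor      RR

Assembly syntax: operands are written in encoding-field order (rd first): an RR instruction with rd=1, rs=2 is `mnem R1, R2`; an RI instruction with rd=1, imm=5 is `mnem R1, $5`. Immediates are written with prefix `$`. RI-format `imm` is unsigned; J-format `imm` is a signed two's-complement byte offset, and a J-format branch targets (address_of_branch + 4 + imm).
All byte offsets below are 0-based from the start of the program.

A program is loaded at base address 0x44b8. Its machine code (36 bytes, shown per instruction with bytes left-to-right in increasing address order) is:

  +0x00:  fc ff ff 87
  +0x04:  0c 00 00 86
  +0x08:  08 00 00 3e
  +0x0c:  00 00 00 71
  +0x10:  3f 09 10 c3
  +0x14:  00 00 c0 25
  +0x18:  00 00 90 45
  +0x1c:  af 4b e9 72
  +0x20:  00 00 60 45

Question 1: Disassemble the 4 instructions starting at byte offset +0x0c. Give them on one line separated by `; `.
mov R4, R0; subi R4, $1050943; not R7; shl R6, R2

@+0c  little-endian(00 00 00 71) = 0x71000000
  top 7b → 0x38 → mov [RR]
  rd@[24:22]=0x4 ⇒ R4
  rs@[21:19]=0x0 ⇒ R0
@+10  little-endian(3f 09 10 c3) = 0xc310093f
  top 7b → 0x61 → subi [RI]
  rd@[24:22]=0x4 ⇒ R4
  imm@[21:0]=0x10093f ⇒ $1050943
@+14  little-endian(00 00 c0 25) = 0x25c00000
  top 7b → 0x12 → not [R]
  rd@[24:22]=0x7 ⇒ R7
@+18  little-endian(00 00 90 45) = 0x45900000
  top 7b → 0x22 → shl [RR]
  rd@[24:22]=0x6 ⇒ R6
  rs@[21:19]=0x2 ⇒ R2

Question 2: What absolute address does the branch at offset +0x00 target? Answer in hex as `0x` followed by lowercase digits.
off 0x00: read fc ff ff 87 as little → 0x87fffffc
  op=0x87fffffc>>25=0x43 ⇒ jmp (J)
  [24:0] imm=33554428 (s25→-4) = $-4
  target = base 0x44b8 + off 0x00 + 4 + imm -4 = 0x44b8

0x44b8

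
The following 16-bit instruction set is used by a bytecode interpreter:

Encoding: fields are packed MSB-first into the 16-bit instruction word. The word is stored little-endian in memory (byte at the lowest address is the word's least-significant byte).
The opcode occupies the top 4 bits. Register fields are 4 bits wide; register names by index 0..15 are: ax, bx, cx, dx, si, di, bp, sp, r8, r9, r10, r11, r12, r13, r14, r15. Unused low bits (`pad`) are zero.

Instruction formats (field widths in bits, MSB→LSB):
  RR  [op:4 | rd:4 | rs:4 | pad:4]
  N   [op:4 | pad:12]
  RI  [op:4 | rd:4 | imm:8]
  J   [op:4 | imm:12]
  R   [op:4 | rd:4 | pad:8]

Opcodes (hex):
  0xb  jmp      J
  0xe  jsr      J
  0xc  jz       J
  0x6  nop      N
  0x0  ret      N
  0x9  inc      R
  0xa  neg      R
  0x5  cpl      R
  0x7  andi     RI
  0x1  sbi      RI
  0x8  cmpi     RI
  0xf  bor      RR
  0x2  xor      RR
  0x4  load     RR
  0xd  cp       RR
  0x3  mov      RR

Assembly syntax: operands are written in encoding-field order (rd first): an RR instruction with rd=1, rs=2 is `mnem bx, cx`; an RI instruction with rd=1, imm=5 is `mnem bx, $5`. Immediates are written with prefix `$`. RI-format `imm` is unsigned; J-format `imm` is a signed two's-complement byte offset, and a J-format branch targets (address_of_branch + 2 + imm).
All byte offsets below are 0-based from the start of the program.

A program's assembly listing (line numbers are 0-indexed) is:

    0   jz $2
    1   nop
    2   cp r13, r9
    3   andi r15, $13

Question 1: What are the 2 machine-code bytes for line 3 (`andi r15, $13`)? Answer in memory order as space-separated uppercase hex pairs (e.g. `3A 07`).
0D 7F

line 3 (andi): pack op=0x7:4|rd=15:4|imm=13:8 = 0x7f0d; little→ 0d 7f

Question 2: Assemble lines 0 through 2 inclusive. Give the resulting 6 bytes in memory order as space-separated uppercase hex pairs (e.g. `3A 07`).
L0: jz op=0xc:4|imm=2:12 ⇒ 0xc002 ⇒ little 02 c0
L1: nop op=0x6:4|pad=0:12 ⇒ 0x6000 ⇒ little 00 60
L2: cp op=0xd:4|rd=13:4|rs=9:4|pad=0:4 ⇒ 0xdd90 ⇒ little 90 dd

02 C0 00 60 90 DD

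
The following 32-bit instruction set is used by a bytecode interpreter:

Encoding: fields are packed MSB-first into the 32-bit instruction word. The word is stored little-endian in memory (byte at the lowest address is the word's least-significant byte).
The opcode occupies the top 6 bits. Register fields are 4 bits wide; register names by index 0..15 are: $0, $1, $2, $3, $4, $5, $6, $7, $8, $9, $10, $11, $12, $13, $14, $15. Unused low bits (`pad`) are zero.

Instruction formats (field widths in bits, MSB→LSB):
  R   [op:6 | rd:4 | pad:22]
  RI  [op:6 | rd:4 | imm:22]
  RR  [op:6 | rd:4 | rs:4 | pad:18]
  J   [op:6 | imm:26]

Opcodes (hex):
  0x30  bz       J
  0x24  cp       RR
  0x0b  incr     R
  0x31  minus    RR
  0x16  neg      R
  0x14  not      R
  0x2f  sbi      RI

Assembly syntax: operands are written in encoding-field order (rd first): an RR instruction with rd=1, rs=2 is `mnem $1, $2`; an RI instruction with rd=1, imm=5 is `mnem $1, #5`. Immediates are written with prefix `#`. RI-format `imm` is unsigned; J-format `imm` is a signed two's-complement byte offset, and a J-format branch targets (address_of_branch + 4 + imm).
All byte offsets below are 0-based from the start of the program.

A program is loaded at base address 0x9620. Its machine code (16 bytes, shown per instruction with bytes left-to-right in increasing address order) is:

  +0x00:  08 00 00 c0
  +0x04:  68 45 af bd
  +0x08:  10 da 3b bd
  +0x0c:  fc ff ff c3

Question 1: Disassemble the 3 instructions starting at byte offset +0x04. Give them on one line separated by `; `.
[04] 68 45 af bd → 0xbdaf4568
  op=0xbdaf4568>>26=0x2f ⇒ sbi (RI)
  [25:22] rd=6 = $6
  [21:0] imm=3097960 = #3097960
[08] 10 da 3b bd → 0xbd3bda10
  op=0xbd3bda10>>26=0x2f ⇒ sbi (RI)
  [25:22] rd=4 = $4
  [21:0] imm=3922448 = #3922448
[0c] fc ff ff c3 → 0xc3fffffc
  op=0xc3fffffc>>26=0x30 ⇒ bz (J)
  [25:0] imm=67108860 (s26→-4) = #-4

sbi $6, #3097960; sbi $4, #3922448; bz #-4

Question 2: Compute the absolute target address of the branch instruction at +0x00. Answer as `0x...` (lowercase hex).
0x962c

[00] 08 00 00 c0 → 0xc0000008
  opcode bits[31:26]=0x30: bz/J
  imm@[25:0]=0x8 ⇒ #8
  target = base 0x9620 + off 0x00 + 4 + imm 8 = 0x962c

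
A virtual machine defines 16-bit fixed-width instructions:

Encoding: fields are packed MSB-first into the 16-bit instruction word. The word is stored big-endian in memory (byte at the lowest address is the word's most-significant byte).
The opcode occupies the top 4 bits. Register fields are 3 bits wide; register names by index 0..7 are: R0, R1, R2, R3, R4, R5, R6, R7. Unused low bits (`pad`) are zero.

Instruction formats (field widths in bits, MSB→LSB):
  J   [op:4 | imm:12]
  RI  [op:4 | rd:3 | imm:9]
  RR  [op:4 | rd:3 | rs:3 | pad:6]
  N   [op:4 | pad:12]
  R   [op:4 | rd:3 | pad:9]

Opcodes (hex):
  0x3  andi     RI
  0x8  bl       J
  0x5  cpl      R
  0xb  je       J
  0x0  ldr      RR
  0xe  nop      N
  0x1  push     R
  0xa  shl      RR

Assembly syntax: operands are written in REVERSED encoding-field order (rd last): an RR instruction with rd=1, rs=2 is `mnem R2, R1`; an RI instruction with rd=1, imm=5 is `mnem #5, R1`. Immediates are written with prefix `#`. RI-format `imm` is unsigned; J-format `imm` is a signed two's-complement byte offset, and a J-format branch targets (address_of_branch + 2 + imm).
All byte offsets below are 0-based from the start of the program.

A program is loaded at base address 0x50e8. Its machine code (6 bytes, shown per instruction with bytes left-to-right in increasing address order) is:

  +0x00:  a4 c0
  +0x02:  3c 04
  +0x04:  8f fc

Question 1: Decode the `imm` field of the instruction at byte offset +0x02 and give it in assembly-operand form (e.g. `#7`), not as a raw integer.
[02] 3c 04 → 0x3c04
  op=0x3c04>>12=0x3 ⇒ andi (RI)
  [11:9] rd=6 = R6
  [8:0] imm=4 = #4

#4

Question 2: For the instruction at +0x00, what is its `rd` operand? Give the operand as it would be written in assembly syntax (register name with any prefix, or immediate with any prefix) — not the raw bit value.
[00] a4 c0 → 0xa4c0
  op=0xa4c0>>12=0xa ⇒ shl (RR)
  rd@[11:9]=0x2 ⇒ R2
  rs@[8:6]=0x3 ⇒ R3

R2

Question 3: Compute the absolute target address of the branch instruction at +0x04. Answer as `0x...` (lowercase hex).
0x50ea

off 0x04: read 8f fc as big → 0x8ffc
  opcode bits[15:12]=0x8: bl/J
  imm@[11:0]=0xffc (s12→-4) ⇒ #-4
  target = base 0x50e8 + off 0x04 + 2 + imm -4 = 0x50ea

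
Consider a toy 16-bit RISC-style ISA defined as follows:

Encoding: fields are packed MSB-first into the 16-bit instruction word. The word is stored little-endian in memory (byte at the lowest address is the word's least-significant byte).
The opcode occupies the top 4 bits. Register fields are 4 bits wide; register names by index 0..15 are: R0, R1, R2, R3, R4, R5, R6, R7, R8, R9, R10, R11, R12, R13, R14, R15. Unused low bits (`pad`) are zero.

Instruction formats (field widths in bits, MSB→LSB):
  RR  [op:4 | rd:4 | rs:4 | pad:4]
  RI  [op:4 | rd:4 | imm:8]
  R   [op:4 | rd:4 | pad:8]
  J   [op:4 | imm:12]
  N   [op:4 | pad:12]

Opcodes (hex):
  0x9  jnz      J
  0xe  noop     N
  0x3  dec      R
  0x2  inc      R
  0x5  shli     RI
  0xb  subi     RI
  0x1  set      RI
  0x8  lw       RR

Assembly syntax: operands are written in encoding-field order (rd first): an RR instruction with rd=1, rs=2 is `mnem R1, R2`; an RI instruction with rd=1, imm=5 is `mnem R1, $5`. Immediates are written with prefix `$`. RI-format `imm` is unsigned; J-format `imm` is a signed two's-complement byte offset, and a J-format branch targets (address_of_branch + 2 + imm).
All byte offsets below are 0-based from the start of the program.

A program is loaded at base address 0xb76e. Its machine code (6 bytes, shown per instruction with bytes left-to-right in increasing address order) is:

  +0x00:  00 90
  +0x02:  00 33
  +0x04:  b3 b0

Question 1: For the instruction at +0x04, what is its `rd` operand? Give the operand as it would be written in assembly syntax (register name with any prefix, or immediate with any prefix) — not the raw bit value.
[04] b3 b0 → 0xb0b3
  opcode bits[15:12]=0xb: subi/RI
  [11:8] rd=0 = R0
  [7:0] imm=179 = $179

R0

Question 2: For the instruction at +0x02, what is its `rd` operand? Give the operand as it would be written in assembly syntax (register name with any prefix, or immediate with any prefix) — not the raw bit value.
R3

+0x02: 00 33 ⇒ word 0x3300 (little)
  op=0x3300>>12=0x3 ⇒ dec (R)
  [11:8] rd=3 = R3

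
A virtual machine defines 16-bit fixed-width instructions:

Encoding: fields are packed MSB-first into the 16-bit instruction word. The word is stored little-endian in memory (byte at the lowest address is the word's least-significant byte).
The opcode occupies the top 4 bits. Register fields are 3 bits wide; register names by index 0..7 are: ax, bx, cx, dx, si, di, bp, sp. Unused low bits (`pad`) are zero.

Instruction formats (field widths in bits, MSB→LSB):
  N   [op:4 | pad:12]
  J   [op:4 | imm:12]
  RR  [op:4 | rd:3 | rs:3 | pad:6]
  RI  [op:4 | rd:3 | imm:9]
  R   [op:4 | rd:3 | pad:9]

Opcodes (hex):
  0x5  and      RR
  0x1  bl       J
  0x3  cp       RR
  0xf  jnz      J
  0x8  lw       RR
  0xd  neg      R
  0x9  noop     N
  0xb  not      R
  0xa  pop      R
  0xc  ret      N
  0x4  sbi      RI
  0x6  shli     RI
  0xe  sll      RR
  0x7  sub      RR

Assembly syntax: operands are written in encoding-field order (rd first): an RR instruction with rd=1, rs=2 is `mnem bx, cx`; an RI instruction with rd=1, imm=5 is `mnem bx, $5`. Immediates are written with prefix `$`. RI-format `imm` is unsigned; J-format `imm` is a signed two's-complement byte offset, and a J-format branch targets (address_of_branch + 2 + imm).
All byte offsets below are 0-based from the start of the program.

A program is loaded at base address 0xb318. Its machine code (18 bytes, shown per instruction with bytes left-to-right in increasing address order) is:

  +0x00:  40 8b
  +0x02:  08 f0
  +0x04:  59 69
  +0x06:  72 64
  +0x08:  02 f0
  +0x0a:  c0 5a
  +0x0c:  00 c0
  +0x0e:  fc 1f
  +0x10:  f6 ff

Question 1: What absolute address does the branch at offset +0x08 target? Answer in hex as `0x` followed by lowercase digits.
@+08  little-endian(02 f0) = 0xf002
  op=0xf002>>12=0xf ⇒ jnz (J)
  [11:0] imm=2 = $2
  target = base 0xb318 + off 0x08 + 2 + imm 2 = 0xb324

0xb324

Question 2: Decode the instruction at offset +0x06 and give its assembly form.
shli cx, $114

@+06  little-endian(72 64) = 0x6472
  top 4b → 0x6 → shli [RI]
  rd@[11:9]=0x2 ⇒ cx
  imm@[8:0]=0x72 ⇒ $114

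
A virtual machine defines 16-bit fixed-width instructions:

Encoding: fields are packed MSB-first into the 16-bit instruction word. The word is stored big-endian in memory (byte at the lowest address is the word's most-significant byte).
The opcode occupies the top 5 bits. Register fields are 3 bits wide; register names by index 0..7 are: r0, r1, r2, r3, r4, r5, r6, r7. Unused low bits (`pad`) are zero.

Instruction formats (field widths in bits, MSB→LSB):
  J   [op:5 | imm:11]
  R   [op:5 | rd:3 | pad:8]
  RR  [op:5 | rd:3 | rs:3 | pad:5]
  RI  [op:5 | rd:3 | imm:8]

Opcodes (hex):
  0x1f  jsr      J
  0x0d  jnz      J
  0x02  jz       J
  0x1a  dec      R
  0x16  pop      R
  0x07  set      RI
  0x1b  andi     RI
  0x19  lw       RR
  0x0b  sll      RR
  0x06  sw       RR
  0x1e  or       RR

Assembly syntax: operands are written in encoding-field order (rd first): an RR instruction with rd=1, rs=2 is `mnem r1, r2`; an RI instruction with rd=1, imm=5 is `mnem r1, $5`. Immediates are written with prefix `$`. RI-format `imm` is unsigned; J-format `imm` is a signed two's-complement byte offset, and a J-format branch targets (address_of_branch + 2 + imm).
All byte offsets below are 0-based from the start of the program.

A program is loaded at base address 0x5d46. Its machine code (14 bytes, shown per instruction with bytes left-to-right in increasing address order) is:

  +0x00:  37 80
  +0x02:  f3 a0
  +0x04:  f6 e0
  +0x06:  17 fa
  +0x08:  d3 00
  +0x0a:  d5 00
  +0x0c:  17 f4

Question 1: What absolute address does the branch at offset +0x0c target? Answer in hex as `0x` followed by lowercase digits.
0x5d48

+0x0c: 17 f4 ⇒ word 0x17f4 (big)
  op=0x17f4>>11=0x2 ⇒ jz (J)
  [10:0] imm=2036 (s11→-12) = $-12
  target = base 0x5d46 + off 0x0c + 2 + imm -12 = 0x5d48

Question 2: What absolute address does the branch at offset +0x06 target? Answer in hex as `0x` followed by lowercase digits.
off 0x06: read 17 fa as big → 0x17fa
  op=0x17fa>>11=0x2 ⇒ jz (J)
  [10:0] imm=2042 (s11→-6) = $-6
  target = base 0x5d46 + off 0x06 + 2 + imm -6 = 0x5d48

0x5d48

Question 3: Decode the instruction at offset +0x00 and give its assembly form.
@+00  big-endian(37 80) = 0x3780
  op=0x3780>>11=0x6 ⇒ sw (RR)
  rd@[10:8]=0x7 ⇒ r7
  rs@[7:5]=0x4 ⇒ r4

sw r7, r4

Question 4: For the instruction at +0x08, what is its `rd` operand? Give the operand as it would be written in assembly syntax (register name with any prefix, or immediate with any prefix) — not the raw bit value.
r3

+0x08: d3 00 ⇒ word 0xd300 (big)
  top 5b → 0x1a → dec [R]
  rd@[10:8]=0x3 ⇒ r3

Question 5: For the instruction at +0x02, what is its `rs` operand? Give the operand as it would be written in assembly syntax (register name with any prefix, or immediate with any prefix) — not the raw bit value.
r5

+0x02: f3 a0 ⇒ word 0xf3a0 (big)
  opcode bits[15:11]=0x1e: or/RR
  rd@[10:8]=0x3 ⇒ r3
  rs@[7:5]=0x5 ⇒ r5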